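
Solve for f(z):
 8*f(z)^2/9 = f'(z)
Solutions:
 f(z) = -9/(C1 + 8*z)


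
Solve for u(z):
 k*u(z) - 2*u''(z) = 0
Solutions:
 u(z) = C1*exp(-sqrt(2)*sqrt(k)*z/2) + C2*exp(sqrt(2)*sqrt(k)*z/2)


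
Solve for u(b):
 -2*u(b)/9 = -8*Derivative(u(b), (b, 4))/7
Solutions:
 u(b) = C1*exp(-sqrt(6)*7^(1/4)*b/6) + C2*exp(sqrt(6)*7^(1/4)*b/6) + C3*sin(sqrt(6)*7^(1/4)*b/6) + C4*cos(sqrt(6)*7^(1/4)*b/6)


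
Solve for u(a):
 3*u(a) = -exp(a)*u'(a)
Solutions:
 u(a) = C1*exp(3*exp(-a))


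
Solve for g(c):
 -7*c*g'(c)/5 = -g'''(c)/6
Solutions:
 g(c) = C1 + Integral(C2*airyai(42^(1/3)*5^(2/3)*c/5) + C3*airybi(42^(1/3)*5^(2/3)*c/5), c)


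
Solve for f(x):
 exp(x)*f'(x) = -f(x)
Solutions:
 f(x) = C1*exp(exp(-x))


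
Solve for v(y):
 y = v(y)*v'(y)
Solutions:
 v(y) = -sqrt(C1 + y^2)
 v(y) = sqrt(C1 + y^2)


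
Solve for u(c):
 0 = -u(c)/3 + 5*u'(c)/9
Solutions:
 u(c) = C1*exp(3*c/5)


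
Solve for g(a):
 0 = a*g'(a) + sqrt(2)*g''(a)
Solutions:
 g(a) = C1 + C2*erf(2^(1/4)*a/2)


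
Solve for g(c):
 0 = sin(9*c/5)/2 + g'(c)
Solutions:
 g(c) = C1 + 5*cos(9*c/5)/18


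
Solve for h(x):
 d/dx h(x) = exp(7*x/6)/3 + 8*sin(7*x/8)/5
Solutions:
 h(x) = C1 + 2*exp(7*x/6)/7 - 64*cos(7*x/8)/35


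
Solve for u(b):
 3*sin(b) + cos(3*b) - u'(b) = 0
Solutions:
 u(b) = C1 + sin(3*b)/3 - 3*cos(b)


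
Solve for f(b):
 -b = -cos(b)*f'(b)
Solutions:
 f(b) = C1 + Integral(b/cos(b), b)


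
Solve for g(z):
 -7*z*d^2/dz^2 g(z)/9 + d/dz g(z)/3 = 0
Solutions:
 g(z) = C1 + C2*z^(10/7)


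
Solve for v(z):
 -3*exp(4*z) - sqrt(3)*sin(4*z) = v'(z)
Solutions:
 v(z) = C1 - 3*exp(4*z)/4 + sqrt(3)*cos(4*z)/4


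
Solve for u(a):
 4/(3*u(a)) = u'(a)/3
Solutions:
 u(a) = -sqrt(C1 + 8*a)
 u(a) = sqrt(C1 + 8*a)


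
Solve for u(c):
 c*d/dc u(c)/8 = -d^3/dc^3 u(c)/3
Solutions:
 u(c) = C1 + Integral(C2*airyai(-3^(1/3)*c/2) + C3*airybi(-3^(1/3)*c/2), c)


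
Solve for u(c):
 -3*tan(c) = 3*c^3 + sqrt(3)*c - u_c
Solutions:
 u(c) = C1 + 3*c^4/4 + sqrt(3)*c^2/2 - 3*log(cos(c))


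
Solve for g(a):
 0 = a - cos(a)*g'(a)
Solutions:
 g(a) = C1 + Integral(a/cos(a), a)


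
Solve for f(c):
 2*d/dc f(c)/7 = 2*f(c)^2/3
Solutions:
 f(c) = -3/(C1 + 7*c)


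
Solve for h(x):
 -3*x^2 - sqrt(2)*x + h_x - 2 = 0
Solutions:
 h(x) = C1 + x^3 + sqrt(2)*x^2/2 + 2*x


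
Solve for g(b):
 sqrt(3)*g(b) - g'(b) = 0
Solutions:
 g(b) = C1*exp(sqrt(3)*b)


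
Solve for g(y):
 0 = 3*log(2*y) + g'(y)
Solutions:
 g(y) = C1 - 3*y*log(y) - y*log(8) + 3*y


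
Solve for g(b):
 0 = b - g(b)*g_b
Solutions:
 g(b) = -sqrt(C1 + b^2)
 g(b) = sqrt(C1 + b^2)


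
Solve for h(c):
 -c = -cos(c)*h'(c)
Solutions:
 h(c) = C1 + Integral(c/cos(c), c)


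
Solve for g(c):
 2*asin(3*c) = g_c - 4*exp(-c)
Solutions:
 g(c) = C1 + 2*c*asin(3*c) + 2*sqrt(1 - 9*c^2)/3 - 4*exp(-c)


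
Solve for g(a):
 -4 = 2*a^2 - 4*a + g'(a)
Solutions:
 g(a) = C1 - 2*a^3/3 + 2*a^2 - 4*a


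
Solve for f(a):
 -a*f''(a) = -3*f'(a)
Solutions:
 f(a) = C1 + C2*a^4


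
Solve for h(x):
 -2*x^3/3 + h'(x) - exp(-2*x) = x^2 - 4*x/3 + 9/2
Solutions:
 h(x) = C1 + x^4/6 + x^3/3 - 2*x^2/3 + 9*x/2 - exp(-2*x)/2


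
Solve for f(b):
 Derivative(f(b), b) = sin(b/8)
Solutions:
 f(b) = C1 - 8*cos(b/8)


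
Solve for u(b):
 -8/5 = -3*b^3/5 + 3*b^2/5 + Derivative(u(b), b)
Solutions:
 u(b) = C1 + 3*b^4/20 - b^3/5 - 8*b/5


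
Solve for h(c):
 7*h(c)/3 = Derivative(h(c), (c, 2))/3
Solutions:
 h(c) = C1*exp(-sqrt(7)*c) + C2*exp(sqrt(7)*c)


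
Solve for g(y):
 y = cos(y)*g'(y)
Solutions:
 g(y) = C1 + Integral(y/cos(y), y)


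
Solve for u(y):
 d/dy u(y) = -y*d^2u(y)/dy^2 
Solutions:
 u(y) = C1 + C2*log(y)


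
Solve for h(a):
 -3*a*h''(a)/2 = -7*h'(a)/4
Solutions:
 h(a) = C1 + C2*a^(13/6)


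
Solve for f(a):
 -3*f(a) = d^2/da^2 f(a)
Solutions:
 f(a) = C1*sin(sqrt(3)*a) + C2*cos(sqrt(3)*a)


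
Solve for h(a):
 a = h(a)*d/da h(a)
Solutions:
 h(a) = -sqrt(C1 + a^2)
 h(a) = sqrt(C1 + a^2)


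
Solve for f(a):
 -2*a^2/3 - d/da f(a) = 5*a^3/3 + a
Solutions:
 f(a) = C1 - 5*a^4/12 - 2*a^3/9 - a^2/2


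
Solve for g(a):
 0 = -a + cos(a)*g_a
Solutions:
 g(a) = C1 + Integral(a/cos(a), a)


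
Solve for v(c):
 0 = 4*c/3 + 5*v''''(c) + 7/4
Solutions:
 v(c) = C1 + C2*c + C3*c^2 + C4*c^3 - c^5/450 - 7*c^4/480


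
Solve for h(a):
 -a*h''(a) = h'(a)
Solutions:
 h(a) = C1 + C2*log(a)


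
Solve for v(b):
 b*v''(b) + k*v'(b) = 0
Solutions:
 v(b) = C1 + b^(1 - re(k))*(C2*sin(log(b)*Abs(im(k))) + C3*cos(log(b)*im(k)))


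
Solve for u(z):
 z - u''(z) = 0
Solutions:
 u(z) = C1 + C2*z + z^3/6


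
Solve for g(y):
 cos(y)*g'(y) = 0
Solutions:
 g(y) = C1


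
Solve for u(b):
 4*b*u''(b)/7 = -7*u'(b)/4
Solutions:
 u(b) = C1 + C2/b^(33/16)


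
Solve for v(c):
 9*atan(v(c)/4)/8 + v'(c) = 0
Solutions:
 Integral(1/atan(_y/4), (_y, v(c))) = C1 - 9*c/8


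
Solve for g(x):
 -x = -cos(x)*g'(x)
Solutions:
 g(x) = C1 + Integral(x/cos(x), x)


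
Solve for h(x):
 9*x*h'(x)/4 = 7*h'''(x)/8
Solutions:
 h(x) = C1 + Integral(C2*airyai(18^(1/3)*7^(2/3)*x/7) + C3*airybi(18^(1/3)*7^(2/3)*x/7), x)


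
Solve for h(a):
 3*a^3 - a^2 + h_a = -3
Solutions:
 h(a) = C1 - 3*a^4/4 + a^3/3 - 3*a


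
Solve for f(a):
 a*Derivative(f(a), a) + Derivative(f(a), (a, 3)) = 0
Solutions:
 f(a) = C1 + Integral(C2*airyai(-a) + C3*airybi(-a), a)


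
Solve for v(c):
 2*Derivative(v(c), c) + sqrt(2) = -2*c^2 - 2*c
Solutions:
 v(c) = C1 - c^3/3 - c^2/2 - sqrt(2)*c/2


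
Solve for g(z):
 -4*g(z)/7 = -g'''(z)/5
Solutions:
 g(z) = C3*exp(20^(1/3)*7^(2/3)*z/7) + (C1*sin(20^(1/3)*sqrt(3)*7^(2/3)*z/14) + C2*cos(20^(1/3)*sqrt(3)*7^(2/3)*z/14))*exp(-20^(1/3)*7^(2/3)*z/14)


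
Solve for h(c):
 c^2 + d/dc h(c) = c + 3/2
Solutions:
 h(c) = C1 - c^3/3 + c^2/2 + 3*c/2


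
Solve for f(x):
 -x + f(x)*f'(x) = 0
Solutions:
 f(x) = -sqrt(C1 + x^2)
 f(x) = sqrt(C1 + x^2)


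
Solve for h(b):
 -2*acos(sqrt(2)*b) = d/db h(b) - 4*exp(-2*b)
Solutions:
 h(b) = C1 - 2*b*acos(sqrt(2)*b) + sqrt(2)*sqrt(1 - 2*b^2) - 2*exp(-2*b)


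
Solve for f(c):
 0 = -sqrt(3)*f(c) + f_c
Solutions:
 f(c) = C1*exp(sqrt(3)*c)


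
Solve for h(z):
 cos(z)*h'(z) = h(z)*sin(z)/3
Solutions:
 h(z) = C1/cos(z)^(1/3)


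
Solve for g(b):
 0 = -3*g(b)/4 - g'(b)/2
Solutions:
 g(b) = C1*exp(-3*b/2)


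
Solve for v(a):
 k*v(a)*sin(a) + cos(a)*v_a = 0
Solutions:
 v(a) = C1*exp(k*log(cos(a)))


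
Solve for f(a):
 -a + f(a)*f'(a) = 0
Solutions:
 f(a) = -sqrt(C1 + a^2)
 f(a) = sqrt(C1 + a^2)


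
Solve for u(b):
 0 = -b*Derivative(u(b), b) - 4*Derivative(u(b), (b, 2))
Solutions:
 u(b) = C1 + C2*erf(sqrt(2)*b/4)


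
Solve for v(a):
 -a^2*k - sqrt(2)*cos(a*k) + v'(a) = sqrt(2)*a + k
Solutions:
 v(a) = C1 + a^3*k/3 + sqrt(2)*a^2/2 + a*k + sqrt(2)*sin(a*k)/k


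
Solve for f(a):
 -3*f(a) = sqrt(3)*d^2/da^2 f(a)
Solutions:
 f(a) = C1*sin(3^(1/4)*a) + C2*cos(3^(1/4)*a)


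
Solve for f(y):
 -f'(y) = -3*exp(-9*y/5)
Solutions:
 f(y) = C1 - 5*exp(-9*y/5)/3


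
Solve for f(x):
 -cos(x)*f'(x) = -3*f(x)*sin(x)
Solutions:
 f(x) = C1/cos(x)^3


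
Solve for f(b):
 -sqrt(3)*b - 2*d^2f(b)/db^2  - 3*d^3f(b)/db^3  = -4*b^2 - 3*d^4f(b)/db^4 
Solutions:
 f(b) = C1 + C2*b + C3*exp(b*(3 - sqrt(33))/6) + C4*exp(b*(3 + sqrt(33))/6) + b^4/6 + b^3*(-1 - sqrt(3)/12) + 3*b^2*(sqrt(3) + 20)/8


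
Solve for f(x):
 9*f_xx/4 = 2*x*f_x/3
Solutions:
 f(x) = C1 + C2*erfi(2*sqrt(3)*x/9)


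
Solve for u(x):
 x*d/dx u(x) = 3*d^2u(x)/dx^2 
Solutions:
 u(x) = C1 + C2*erfi(sqrt(6)*x/6)


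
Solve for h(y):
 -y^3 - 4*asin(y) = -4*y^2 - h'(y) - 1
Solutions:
 h(y) = C1 + y^4/4 - 4*y^3/3 + 4*y*asin(y) - y + 4*sqrt(1 - y^2)


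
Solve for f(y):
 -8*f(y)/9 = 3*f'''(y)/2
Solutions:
 f(y) = C3*exp(-2*2^(1/3)*y/3) + (C1*sin(2^(1/3)*sqrt(3)*y/3) + C2*cos(2^(1/3)*sqrt(3)*y/3))*exp(2^(1/3)*y/3)


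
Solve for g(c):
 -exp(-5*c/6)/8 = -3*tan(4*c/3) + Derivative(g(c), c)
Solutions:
 g(c) = C1 + 9*log(tan(4*c/3)^2 + 1)/8 + 3*exp(-5*c/6)/20


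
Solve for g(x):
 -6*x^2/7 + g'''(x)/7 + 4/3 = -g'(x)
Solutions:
 g(x) = C1 + C2*sin(sqrt(7)*x) + C3*cos(sqrt(7)*x) + 2*x^3/7 - 232*x/147


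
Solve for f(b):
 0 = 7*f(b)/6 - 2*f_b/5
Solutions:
 f(b) = C1*exp(35*b/12)


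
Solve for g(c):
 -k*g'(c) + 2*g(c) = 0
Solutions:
 g(c) = C1*exp(2*c/k)


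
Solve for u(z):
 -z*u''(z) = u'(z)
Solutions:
 u(z) = C1 + C2*log(z)


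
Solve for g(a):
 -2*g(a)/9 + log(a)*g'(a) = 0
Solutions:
 g(a) = C1*exp(2*li(a)/9)


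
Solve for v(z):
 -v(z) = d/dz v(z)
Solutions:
 v(z) = C1*exp(-z)


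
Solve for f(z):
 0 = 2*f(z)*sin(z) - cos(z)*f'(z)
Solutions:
 f(z) = C1/cos(z)^2


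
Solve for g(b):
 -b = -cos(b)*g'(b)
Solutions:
 g(b) = C1 + Integral(b/cos(b), b)


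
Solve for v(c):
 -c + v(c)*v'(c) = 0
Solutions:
 v(c) = -sqrt(C1 + c^2)
 v(c) = sqrt(C1 + c^2)


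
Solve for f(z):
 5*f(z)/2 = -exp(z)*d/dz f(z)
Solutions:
 f(z) = C1*exp(5*exp(-z)/2)


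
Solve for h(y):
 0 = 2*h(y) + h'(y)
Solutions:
 h(y) = C1*exp(-2*y)


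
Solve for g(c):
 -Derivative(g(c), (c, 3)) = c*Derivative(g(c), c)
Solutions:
 g(c) = C1 + Integral(C2*airyai(-c) + C3*airybi(-c), c)


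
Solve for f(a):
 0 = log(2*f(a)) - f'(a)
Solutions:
 -Integral(1/(log(_y) + log(2)), (_y, f(a))) = C1 - a


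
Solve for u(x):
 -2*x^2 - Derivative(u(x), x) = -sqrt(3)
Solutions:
 u(x) = C1 - 2*x^3/3 + sqrt(3)*x


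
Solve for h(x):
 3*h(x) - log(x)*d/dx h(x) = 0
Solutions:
 h(x) = C1*exp(3*li(x))


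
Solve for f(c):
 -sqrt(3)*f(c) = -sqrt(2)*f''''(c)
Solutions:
 f(c) = C1*exp(-2^(7/8)*3^(1/8)*c/2) + C2*exp(2^(7/8)*3^(1/8)*c/2) + C3*sin(2^(7/8)*3^(1/8)*c/2) + C4*cos(2^(7/8)*3^(1/8)*c/2)


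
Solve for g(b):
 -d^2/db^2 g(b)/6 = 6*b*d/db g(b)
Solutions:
 g(b) = C1 + C2*erf(3*sqrt(2)*b)


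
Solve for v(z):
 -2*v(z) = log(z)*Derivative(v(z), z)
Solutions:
 v(z) = C1*exp(-2*li(z))


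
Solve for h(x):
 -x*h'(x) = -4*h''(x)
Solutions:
 h(x) = C1 + C2*erfi(sqrt(2)*x/4)


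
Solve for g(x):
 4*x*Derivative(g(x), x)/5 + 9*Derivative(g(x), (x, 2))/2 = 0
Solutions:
 g(x) = C1 + C2*erf(2*sqrt(5)*x/15)


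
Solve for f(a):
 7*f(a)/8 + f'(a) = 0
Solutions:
 f(a) = C1*exp(-7*a/8)


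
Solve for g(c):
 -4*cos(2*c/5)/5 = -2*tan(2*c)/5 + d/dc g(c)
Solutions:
 g(c) = C1 - log(cos(2*c))/5 - 2*sin(2*c/5)


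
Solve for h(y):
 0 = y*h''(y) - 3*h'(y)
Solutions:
 h(y) = C1 + C2*y^4


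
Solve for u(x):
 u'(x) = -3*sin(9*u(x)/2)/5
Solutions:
 3*x/5 + log(cos(9*u(x)/2) - 1)/9 - log(cos(9*u(x)/2) + 1)/9 = C1


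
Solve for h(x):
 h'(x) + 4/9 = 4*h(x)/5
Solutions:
 h(x) = C1*exp(4*x/5) + 5/9


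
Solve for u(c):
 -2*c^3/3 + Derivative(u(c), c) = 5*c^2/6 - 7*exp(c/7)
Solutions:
 u(c) = C1 + c^4/6 + 5*c^3/18 - 49*exp(c/7)


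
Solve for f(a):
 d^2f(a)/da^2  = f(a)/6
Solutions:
 f(a) = C1*exp(-sqrt(6)*a/6) + C2*exp(sqrt(6)*a/6)


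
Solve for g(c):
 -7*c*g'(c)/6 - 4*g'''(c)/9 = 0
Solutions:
 g(c) = C1 + Integral(C2*airyai(-21^(1/3)*c/2) + C3*airybi(-21^(1/3)*c/2), c)


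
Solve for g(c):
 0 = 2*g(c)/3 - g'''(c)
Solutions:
 g(c) = C3*exp(2^(1/3)*3^(2/3)*c/3) + (C1*sin(2^(1/3)*3^(1/6)*c/2) + C2*cos(2^(1/3)*3^(1/6)*c/2))*exp(-2^(1/3)*3^(2/3)*c/6)


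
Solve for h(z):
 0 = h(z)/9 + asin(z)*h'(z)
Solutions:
 h(z) = C1*exp(-Integral(1/asin(z), z)/9)


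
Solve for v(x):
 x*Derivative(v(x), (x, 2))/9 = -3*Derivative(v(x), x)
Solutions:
 v(x) = C1 + C2/x^26


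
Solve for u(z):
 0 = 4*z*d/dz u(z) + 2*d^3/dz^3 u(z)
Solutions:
 u(z) = C1 + Integral(C2*airyai(-2^(1/3)*z) + C3*airybi(-2^(1/3)*z), z)


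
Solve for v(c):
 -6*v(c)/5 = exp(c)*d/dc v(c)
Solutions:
 v(c) = C1*exp(6*exp(-c)/5)


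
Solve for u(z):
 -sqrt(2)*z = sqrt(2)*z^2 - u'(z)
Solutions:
 u(z) = C1 + sqrt(2)*z^3/3 + sqrt(2)*z^2/2


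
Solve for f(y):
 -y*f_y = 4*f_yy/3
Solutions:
 f(y) = C1 + C2*erf(sqrt(6)*y/4)


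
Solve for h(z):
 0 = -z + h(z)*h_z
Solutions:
 h(z) = -sqrt(C1 + z^2)
 h(z) = sqrt(C1 + z^2)


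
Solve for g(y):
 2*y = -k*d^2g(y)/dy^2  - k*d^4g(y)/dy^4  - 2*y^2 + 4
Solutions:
 g(y) = C1 + C2*y + C3*exp(-I*y) + C4*exp(I*y) - y^4/(6*k) - y^3/(3*k) + 4*y^2/k


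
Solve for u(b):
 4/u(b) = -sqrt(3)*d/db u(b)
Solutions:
 u(b) = -sqrt(C1 - 24*sqrt(3)*b)/3
 u(b) = sqrt(C1 - 24*sqrt(3)*b)/3


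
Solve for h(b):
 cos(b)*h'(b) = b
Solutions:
 h(b) = C1 + Integral(b/cos(b), b)


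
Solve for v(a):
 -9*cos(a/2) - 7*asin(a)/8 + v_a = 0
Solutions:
 v(a) = C1 + 7*a*asin(a)/8 + 7*sqrt(1 - a^2)/8 + 18*sin(a/2)


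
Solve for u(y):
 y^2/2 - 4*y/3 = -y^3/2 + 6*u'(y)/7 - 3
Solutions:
 u(y) = C1 + 7*y^4/48 + 7*y^3/36 - 7*y^2/9 + 7*y/2


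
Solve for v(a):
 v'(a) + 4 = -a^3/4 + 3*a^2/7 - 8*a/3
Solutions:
 v(a) = C1 - a^4/16 + a^3/7 - 4*a^2/3 - 4*a


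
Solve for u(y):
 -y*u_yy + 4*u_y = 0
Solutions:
 u(y) = C1 + C2*y^5


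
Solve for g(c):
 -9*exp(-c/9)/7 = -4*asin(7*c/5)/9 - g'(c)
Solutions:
 g(c) = C1 - 4*c*asin(7*c/5)/9 - 4*sqrt(25 - 49*c^2)/63 - 81*exp(-c/9)/7


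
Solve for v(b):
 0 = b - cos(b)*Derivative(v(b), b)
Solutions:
 v(b) = C1 + Integral(b/cos(b), b)


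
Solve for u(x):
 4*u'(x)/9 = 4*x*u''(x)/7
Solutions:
 u(x) = C1 + C2*x^(16/9)


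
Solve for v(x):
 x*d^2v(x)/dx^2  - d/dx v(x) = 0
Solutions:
 v(x) = C1 + C2*x^2


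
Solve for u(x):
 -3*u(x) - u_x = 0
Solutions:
 u(x) = C1*exp(-3*x)


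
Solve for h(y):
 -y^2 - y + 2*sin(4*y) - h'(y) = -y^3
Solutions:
 h(y) = C1 + y^4/4 - y^3/3 - y^2/2 - cos(4*y)/2


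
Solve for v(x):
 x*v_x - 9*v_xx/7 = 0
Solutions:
 v(x) = C1 + C2*erfi(sqrt(14)*x/6)


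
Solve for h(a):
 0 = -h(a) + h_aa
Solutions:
 h(a) = C1*exp(-a) + C2*exp(a)


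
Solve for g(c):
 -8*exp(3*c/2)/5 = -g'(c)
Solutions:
 g(c) = C1 + 16*exp(3*c/2)/15


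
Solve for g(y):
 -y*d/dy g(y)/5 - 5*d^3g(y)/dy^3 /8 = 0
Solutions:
 g(y) = C1 + Integral(C2*airyai(-2*5^(1/3)*y/5) + C3*airybi(-2*5^(1/3)*y/5), y)


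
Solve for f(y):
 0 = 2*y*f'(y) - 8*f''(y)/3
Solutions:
 f(y) = C1 + C2*erfi(sqrt(6)*y/4)


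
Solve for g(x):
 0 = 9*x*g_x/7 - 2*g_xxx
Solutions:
 g(x) = C1 + Integral(C2*airyai(42^(2/3)*x/14) + C3*airybi(42^(2/3)*x/14), x)


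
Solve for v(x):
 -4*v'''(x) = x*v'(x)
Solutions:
 v(x) = C1 + Integral(C2*airyai(-2^(1/3)*x/2) + C3*airybi(-2^(1/3)*x/2), x)


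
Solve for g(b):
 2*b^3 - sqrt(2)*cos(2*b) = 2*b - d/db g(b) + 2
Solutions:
 g(b) = C1 - b^4/2 + b^2 + 2*b + sqrt(2)*sin(2*b)/2


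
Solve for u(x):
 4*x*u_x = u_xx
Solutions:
 u(x) = C1 + C2*erfi(sqrt(2)*x)


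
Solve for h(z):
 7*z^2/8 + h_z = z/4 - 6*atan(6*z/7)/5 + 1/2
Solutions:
 h(z) = C1 - 7*z^3/24 + z^2/8 - 6*z*atan(6*z/7)/5 + z/2 + 7*log(36*z^2 + 49)/10


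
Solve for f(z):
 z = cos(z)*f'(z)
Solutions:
 f(z) = C1 + Integral(z/cos(z), z)


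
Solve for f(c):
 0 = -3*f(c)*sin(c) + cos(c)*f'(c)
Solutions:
 f(c) = C1/cos(c)^3


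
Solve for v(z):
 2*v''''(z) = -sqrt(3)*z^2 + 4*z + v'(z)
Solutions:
 v(z) = C1 + C4*exp(2^(2/3)*z/2) + sqrt(3)*z^3/3 - 2*z^2 + (C2*sin(2^(2/3)*sqrt(3)*z/4) + C3*cos(2^(2/3)*sqrt(3)*z/4))*exp(-2^(2/3)*z/4)


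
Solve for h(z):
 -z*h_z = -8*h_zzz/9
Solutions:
 h(z) = C1 + Integral(C2*airyai(3^(2/3)*z/2) + C3*airybi(3^(2/3)*z/2), z)


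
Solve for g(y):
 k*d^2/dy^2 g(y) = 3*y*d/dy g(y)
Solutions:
 g(y) = C1 + C2*erf(sqrt(6)*y*sqrt(-1/k)/2)/sqrt(-1/k)


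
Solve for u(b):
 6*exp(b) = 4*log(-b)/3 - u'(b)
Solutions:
 u(b) = C1 + 4*b*log(-b)/3 - 4*b/3 - 6*exp(b)


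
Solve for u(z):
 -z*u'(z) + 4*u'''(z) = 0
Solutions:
 u(z) = C1 + Integral(C2*airyai(2^(1/3)*z/2) + C3*airybi(2^(1/3)*z/2), z)


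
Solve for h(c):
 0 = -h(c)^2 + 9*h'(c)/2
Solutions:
 h(c) = -9/(C1 + 2*c)


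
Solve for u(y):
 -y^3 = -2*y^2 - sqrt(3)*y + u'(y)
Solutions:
 u(y) = C1 - y^4/4 + 2*y^3/3 + sqrt(3)*y^2/2


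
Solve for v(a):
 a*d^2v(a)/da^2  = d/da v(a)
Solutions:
 v(a) = C1 + C2*a^2


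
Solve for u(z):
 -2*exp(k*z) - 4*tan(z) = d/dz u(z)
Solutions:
 u(z) = C1 - 2*Piecewise((exp(k*z)/k, Ne(k, 0)), (z, True)) + 4*log(cos(z))


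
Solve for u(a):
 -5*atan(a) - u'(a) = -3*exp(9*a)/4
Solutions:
 u(a) = C1 - 5*a*atan(a) + exp(9*a)/12 + 5*log(a^2 + 1)/2


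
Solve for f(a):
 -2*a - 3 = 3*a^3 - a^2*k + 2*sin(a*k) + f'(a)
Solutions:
 f(a) = C1 - 3*a^4/4 + a^3*k/3 - a^2 - 3*a + 2*cos(a*k)/k


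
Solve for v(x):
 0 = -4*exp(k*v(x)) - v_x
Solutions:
 v(x) = Piecewise((log(1/(C1*k + 4*k*x))/k, Ne(k, 0)), (nan, True))
 v(x) = Piecewise((C1 - 4*x, Eq(k, 0)), (nan, True))


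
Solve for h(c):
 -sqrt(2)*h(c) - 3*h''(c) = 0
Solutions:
 h(c) = C1*sin(2^(1/4)*sqrt(3)*c/3) + C2*cos(2^(1/4)*sqrt(3)*c/3)


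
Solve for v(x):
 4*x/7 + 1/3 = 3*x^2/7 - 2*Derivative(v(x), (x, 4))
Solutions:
 v(x) = C1 + C2*x + C3*x^2 + C4*x^3 + x^6/1680 - x^5/420 - x^4/144


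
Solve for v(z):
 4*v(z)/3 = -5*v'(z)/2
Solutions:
 v(z) = C1*exp(-8*z/15)


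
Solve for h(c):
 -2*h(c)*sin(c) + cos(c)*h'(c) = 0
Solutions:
 h(c) = C1/cos(c)^2


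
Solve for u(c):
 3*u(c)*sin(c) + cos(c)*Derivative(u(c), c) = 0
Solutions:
 u(c) = C1*cos(c)^3


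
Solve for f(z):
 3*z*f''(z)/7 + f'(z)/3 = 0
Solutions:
 f(z) = C1 + C2*z^(2/9)


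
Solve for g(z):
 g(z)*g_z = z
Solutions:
 g(z) = -sqrt(C1 + z^2)
 g(z) = sqrt(C1 + z^2)


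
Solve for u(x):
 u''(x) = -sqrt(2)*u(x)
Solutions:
 u(x) = C1*sin(2^(1/4)*x) + C2*cos(2^(1/4)*x)


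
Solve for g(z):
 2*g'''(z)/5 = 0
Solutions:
 g(z) = C1 + C2*z + C3*z^2


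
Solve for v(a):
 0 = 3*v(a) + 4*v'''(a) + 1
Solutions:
 v(a) = C3*exp(-6^(1/3)*a/2) + (C1*sin(2^(1/3)*3^(5/6)*a/4) + C2*cos(2^(1/3)*3^(5/6)*a/4))*exp(6^(1/3)*a/4) - 1/3


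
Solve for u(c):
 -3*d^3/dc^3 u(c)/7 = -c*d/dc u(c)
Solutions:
 u(c) = C1 + Integral(C2*airyai(3^(2/3)*7^(1/3)*c/3) + C3*airybi(3^(2/3)*7^(1/3)*c/3), c)


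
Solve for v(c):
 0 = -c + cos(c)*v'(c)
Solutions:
 v(c) = C1 + Integral(c/cos(c), c)


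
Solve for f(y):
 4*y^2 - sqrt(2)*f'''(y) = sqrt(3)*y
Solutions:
 f(y) = C1 + C2*y + C3*y^2 + sqrt(2)*y^5/30 - sqrt(6)*y^4/48


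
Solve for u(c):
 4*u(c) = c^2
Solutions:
 u(c) = c^2/4


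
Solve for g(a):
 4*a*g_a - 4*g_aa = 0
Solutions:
 g(a) = C1 + C2*erfi(sqrt(2)*a/2)


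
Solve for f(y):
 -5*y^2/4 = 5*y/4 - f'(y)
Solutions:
 f(y) = C1 + 5*y^3/12 + 5*y^2/8


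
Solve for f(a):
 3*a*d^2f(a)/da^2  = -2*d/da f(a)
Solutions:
 f(a) = C1 + C2*a^(1/3)


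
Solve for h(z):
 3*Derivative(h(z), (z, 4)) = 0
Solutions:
 h(z) = C1 + C2*z + C3*z^2 + C4*z^3


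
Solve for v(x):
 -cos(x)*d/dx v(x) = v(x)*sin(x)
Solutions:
 v(x) = C1*cos(x)


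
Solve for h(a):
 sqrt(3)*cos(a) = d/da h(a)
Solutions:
 h(a) = C1 + sqrt(3)*sin(a)


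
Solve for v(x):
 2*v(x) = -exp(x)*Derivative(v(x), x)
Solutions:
 v(x) = C1*exp(2*exp(-x))


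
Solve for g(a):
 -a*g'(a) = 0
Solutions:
 g(a) = C1


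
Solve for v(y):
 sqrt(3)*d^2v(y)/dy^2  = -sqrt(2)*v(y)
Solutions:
 v(y) = C1*sin(2^(1/4)*3^(3/4)*y/3) + C2*cos(2^(1/4)*3^(3/4)*y/3)


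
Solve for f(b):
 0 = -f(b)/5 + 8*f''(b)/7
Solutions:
 f(b) = C1*exp(-sqrt(70)*b/20) + C2*exp(sqrt(70)*b/20)


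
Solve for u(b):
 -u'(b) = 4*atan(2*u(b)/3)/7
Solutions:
 Integral(1/atan(2*_y/3), (_y, u(b))) = C1 - 4*b/7


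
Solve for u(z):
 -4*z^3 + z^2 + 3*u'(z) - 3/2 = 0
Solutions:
 u(z) = C1 + z^4/3 - z^3/9 + z/2


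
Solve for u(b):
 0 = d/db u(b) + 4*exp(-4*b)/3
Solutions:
 u(b) = C1 + exp(-4*b)/3


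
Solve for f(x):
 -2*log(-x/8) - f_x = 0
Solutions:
 f(x) = C1 - 2*x*log(-x) + 2*x*(1 + 3*log(2))


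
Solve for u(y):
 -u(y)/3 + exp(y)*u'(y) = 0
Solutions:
 u(y) = C1*exp(-exp(-y)/3)


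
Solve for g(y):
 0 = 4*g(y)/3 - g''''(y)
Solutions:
 g(y) = C1*exp(-sqrt(2)*3^(3/4)*y/3) + C2*exp(sqrt(2)*3^(3/4)*y/3) + C3*sin(sqrt(2)*3^(3/4)*y/3) + C4*cos(sqrt(2)*3^(3/4)*y/3)


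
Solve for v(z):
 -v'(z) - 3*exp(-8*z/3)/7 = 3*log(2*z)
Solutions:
 v(z) = C1 - 3*z*log(z) + 3*z*(1 - log(2)) + 9*exp(-8*z/3)/56


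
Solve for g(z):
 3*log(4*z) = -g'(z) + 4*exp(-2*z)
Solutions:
 g(z) = C1 - 3*z*log(z) + 3*z*(1 - 2*log(2)) - 2*exp(-2*z)


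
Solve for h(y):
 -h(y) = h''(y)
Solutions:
 h(y) = C1*sin(y) + C2*cos(y)


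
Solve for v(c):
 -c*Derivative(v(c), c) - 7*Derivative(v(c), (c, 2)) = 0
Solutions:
 v(c) = C1 + C2*erf(sqrt(14)*c/14)


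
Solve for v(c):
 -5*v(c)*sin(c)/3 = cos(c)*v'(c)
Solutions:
 v(c) = C1*cos(c)^(5/3)


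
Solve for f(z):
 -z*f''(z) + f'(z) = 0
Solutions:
 f(z) = C1 + C2*z^2


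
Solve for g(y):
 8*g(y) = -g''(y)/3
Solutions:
 g(y) = C1*sin(2*sqrt(6)*y) + C2*cos(2*sqrt(6)*y)


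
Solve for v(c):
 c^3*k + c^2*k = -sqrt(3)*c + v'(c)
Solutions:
 v(c) = C1 + c^4*k/4 + c^3*k/3 + sqrt(3)*c^2/2


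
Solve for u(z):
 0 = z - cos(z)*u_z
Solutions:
 u(z) = C1 + Integral(z/cos(z), z)


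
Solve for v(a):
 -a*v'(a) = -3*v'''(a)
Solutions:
 v(a) = C1 + Integral(C2*airyai(3^(2/3)*a/3) + C3*airybi(3^(2/3)*a/3), a)


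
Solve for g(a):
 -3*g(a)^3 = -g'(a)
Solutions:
 g(a) = -sqrt(2)*sqrt(-1/(C1 + 3*a))/2
 g(a) = sqrt(2)*sqrt(-1/(C1 + 3*a))/2


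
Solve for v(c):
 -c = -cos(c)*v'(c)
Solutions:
 v(c) = C1 + Integral(c/cos(c), c)


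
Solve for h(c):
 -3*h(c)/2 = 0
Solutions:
 h(c) = 0


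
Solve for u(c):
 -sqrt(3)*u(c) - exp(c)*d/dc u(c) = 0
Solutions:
 u(c) = C1*exp(sqrt(3)*exp(-c))


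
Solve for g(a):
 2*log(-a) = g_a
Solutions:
 g(a) = C1 + 2*a*log(-a) - 2*a


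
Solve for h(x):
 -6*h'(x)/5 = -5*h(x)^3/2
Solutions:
 h(x) = -sqrt(6)*sqrt(-1/(C1 + 25*x))
 h(x) = sqrt(6)*sqrt(-1/(C1 + 25*x))


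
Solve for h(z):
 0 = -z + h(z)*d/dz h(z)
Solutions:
 h(z) = -sqrt(C1 + z^2)
 h(z) = sqrt(C1 + z^2)


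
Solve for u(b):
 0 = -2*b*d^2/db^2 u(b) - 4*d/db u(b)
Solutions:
 u(b) = C1 + C2/b


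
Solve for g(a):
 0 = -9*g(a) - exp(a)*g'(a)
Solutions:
 g(a) = C1*exp(9*exp(-a))


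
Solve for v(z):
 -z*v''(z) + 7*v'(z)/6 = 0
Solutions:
 v(z) = C1 + C2*z^(13/6)


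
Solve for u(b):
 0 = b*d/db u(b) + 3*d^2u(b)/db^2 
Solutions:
 u(b) = C1 + C2*erf(sqrt(6)*b/6)


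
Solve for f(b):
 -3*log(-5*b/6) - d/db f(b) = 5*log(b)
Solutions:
 f(b) = C1 - 8*b*log(b) + b*(-3*log(5) + 3*log(6) + 8 - 3*I*pi)


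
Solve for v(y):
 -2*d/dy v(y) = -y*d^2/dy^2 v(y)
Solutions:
 v(y) = C1 + C2*y^3


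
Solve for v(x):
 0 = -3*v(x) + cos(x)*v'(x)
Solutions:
 v(x) = C1*(sin(x) + 1)^(3/2)/(sin(x) - 1)^(3/2)


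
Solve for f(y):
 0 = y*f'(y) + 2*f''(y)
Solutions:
 f(y) = C1 + C2*erf(y/2)


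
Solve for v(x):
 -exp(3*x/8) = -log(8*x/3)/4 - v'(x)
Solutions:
 v(x) = C1 - x*log(x)/4 + x*(-log(2) + 1/4 + log(6)/4) + 8*exp(3*x/8)/3


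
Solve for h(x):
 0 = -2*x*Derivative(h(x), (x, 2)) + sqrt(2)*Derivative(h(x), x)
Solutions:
 h(x) = C1 + C2*x^(sqrt(2)/2 + 1)


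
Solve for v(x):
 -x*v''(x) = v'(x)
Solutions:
 v(x) = C1 + C2*log(x)


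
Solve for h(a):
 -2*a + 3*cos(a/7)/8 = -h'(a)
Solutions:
 h(a) = C1 + a^2 - 21*sin(a/7)/8


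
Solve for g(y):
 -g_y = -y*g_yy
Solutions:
 g(y) = C1 + C2*y^2


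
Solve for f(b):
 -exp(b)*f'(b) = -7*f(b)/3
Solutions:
 f(b) = C1*exp(-7*exp(-b)/3)


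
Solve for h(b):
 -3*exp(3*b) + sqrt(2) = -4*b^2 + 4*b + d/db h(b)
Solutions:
 h(b) = C1 + 4*b^3/3 - 2*b^2 + sqrt(2)*b - exp(3*b)


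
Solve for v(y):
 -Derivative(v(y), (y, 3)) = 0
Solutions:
 v(y) = C1 + C2*y + C3*y^2


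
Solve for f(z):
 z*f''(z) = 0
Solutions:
 f(z) = C1 + C2*z


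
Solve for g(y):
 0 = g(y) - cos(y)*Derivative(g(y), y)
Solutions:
 g(y) = C1*sqrt(sin(y) + 1)/sqrt(sin(y) - 1)


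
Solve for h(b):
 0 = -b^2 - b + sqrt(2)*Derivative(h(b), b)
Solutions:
 h(b) = C1 + sqrt(2)*b^3/6 + sqrt(2)*b^2/4


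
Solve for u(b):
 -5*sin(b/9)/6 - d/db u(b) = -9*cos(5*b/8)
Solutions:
 u(b) = C1 + 72*sin(5*b/8)/5 + 15*cos(b/9)/2


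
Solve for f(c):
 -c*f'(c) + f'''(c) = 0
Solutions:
 f(c) = C1 + Integral(C2*airyai(c) + C3*airybi(c), c)


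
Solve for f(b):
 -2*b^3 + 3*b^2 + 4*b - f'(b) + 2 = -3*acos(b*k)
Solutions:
 f(b) = C1 - b^4/2 + b^3 + 2*b^2 + 2*b + 3*Piecewise((b*acos(b*k) - sqrt(-b^2*k^2 + 1)/k, Ne(k, 0)), (pi*b/2, True))


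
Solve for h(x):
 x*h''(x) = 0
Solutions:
 h(x) = C1 + C2*x


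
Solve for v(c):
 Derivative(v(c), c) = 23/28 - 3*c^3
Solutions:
 v(c) = C1 - 3*c^4/4 + 23*c/28


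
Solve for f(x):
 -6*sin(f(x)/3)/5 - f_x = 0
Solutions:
 6*x/5 + 3*log(cos(f(x)/3) - 1)/2 - 3*log(cos(f(x)/3) + 1)/2 = C1


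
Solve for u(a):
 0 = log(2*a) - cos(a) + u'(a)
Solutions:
 u(a) = C1 - a*log(a) - a*log(2) + a + sin(a)


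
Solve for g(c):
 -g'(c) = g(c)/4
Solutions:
 g(c) = C1*exp(-c/4)


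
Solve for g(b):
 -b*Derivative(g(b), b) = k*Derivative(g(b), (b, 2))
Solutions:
 g(b) = C1 + C2*sqrt(k)*erf(sqrt(2)*b*sqrt(1/k)/2)


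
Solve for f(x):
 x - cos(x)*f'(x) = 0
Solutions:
 f(x) = C1 + Integral(x/cos(x), x)


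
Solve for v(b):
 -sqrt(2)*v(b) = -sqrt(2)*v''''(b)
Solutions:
 v(b) = C1*exp(-b) + C2*exp(b) + C3*sin(b) + C4*cos(b)


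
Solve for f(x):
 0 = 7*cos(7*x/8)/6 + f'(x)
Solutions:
 f(x) = C1 - 4*sin(7*x/8)/3


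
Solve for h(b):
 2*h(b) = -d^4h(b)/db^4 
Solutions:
 h(b) = (C1*sin(2^(3/4)*b/2) + C2*cos(2^(3/4)*b/2))*exp(-2^(3/4)*b/2) + (C3*sin(2^(3/4)*b/2) + C4*cos(2^(3/4)*b/2))*exp(2^(3/4)*b/2)


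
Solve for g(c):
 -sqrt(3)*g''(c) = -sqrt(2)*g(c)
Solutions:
 g(c) = C1*exp(-2^(1/4)*3^(3/4)*c/3) + C2*exp(2^(1/4)*3^(3/4)*c/3)


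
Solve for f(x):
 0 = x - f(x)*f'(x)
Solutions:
 f(x) = -sqrt(C1 + x^2)
 f(x) = sqrt(C1 + x^2)


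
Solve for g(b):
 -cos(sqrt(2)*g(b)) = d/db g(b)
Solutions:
 g(b) = sqrt(2)*(pi - asin((exp(2*sqrt(2)*C1) + exp(2*sqrt(2)*b))/(exp(2*sqrt(2)*C1) - exp(2*sqrt(2)*b))))/2
 g(b) = sqrt(2)*asin((exp(2*sqrt(2)*C1) + exp(2*sqrt(2)*b))/(exp(2*sqrt(2)*C1) - exp(2*sqrt(2)*b)))/2


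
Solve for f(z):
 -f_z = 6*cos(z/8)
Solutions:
 f(z) = C1 - 48*sin(z/8)


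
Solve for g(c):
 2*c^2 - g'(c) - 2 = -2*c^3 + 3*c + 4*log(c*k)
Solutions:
 g(c) = C1 + c^4/2 + 2*c^3/3 - 3*c^2/2 - 4*c*log(c*k) + 2*c


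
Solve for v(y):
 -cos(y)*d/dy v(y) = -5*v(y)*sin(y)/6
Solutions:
 v(y) = C1/cos(y)^(5/6)


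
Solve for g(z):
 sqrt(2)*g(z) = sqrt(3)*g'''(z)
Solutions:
 g(z) = C3*exp(2^(1/6)*3^(5/6)*z/3) + (C1*sin(2^(1/6)*3^(1/3)*z/2) + C2*cos(2^(1/6)*3^(1/3)*z/2))*exp(-2^(1/6)*3^(5/6)*z/6)


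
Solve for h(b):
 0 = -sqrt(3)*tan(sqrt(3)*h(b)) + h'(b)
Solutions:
 h(b) = sqrt(3)*(pi - asin(C1*exp(3*b)))/3
 h(b) = sqrt(3)*asin(C1*exp(3*b))/3


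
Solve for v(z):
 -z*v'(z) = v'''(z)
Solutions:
 v(z) = C1 + Integral(C2*airyai(-z) + C3*airybi(-z), z)


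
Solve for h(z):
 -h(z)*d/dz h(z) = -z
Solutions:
 h(z) = -sqrt(C1 + z^2)
 h(z) = sqrt(C1 + z^2)


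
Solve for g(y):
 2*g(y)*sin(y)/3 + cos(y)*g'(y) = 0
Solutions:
 g(y) = C1*cos(y)^(2/3)


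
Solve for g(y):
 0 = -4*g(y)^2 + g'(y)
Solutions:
 g(y) = -1/(C1 + 4*y)


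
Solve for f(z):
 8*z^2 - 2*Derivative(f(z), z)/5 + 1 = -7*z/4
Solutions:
 f(z) = C1 + 20*z^3/3 + 35*z^2/16 + 5*z/2


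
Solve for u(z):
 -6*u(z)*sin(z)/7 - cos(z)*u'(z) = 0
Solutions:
 u(z) = C1*cos(z)^(6/7)


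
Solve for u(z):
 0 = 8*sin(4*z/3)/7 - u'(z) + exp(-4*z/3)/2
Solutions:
 u(z) = C1 - 6*cos(4*z/3)/7 - 3*exp(-4*z/3)/8


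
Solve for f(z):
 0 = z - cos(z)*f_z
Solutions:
 f(z) = C1 + Integral(z/cos(z), z)


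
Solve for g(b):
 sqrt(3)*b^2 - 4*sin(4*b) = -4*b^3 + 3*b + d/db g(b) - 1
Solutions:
 g(b) = C1 + b^4 + sqrt(3)*b^3/3 - 3*b^2/2 + b + cos(4*b)


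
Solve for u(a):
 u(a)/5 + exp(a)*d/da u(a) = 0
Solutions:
 u(a) = C1*exp(exp(-a)/5)


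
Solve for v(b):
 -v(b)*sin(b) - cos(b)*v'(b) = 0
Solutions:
 v(b) = C1*cos(b)


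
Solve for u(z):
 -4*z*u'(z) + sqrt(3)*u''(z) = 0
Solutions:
 u(z) = C1 + C2*erfi(sqrt(2)*3^(3/4)*z/3)


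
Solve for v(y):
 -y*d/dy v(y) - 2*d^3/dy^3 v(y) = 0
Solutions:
 v(y) = C1 + Integral(C2*airyai(-2^(2/3)*y/2) + C3*airybi(-2^(2/3)*y/2), y)


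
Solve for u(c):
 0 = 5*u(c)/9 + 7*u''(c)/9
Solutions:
 u(c) = C1*sin(sqrt(35)*c/7) + C2*cos(sqrt(35)*c/7)


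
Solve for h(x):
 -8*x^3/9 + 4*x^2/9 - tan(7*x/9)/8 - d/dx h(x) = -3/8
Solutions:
 h(x) = C1 - 2*x^4/9 + 4*x^3/27 + 3*x/8 + 9*log(cos(7*x/9))/56


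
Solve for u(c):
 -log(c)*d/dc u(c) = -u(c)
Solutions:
 u(c) = C1*exp(li(c))


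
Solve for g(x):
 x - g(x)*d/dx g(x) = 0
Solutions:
 g(x) = -sqrt(C1 + x^2)
 g(x) = sqrt(C1 + x^2)


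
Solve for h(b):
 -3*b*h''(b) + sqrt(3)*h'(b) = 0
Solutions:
 h(b) = C1 + C2*b^(sqrt(3)/3 + 1)


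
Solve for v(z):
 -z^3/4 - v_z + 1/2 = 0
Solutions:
 v(z) = C1 - z^4/16 + z/2


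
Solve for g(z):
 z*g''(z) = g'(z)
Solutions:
 g(z) = C1 + C2*z^2


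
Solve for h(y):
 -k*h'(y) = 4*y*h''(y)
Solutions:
 h(y) = C1 + y^(1 - re(k)/4)*(C2*sin(log(y)*Abs(im(k))/4) + C3*cos(log(y)*im(k)/4))


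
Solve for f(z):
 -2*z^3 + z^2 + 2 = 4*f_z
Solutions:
 f(z) = C1 - z^4/8 + z^3/12 + z/2


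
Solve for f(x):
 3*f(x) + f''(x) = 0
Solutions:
 f(x) = C1*sin(sqrt(3)*x) + C2*cos(sqrt(3)*x)


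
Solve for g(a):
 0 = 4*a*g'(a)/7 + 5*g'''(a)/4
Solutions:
 g(a) = C1 + Integral(C2*airyai(-2*2^(1/3)*35^(2/3)*a/35) + C3*airybi(-2*2^(1/3)*35^(2/3)*a/35), a)


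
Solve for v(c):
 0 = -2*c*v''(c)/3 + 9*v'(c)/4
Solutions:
 v(c) = C1 + C2*c^(35/8)


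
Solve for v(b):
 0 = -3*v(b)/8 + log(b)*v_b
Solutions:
 v(b) = C1*exp(3*li(b)/8)


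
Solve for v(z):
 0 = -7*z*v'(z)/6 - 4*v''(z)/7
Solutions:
 v(z) = C1 + C2*erf(7*sqrt(3)*z/12)


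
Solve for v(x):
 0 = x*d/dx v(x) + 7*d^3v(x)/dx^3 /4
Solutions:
 v(x) = C1 + Integral(C2*airyai(-14^(2/3)*x/7) + C3*airybi(-14^(2/3)*x/7), x)


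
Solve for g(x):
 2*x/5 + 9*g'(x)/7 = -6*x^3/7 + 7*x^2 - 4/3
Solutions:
 g(x) = C1 - x^4/6 + 49*x^3/27 - 7*x^2/45 - 28*x/27


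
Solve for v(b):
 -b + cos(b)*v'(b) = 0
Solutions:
 v(b) = C1 + Integral(b/cos(b), b)


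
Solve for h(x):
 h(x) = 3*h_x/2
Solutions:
 h(x) = C1*exp(2*x/3)


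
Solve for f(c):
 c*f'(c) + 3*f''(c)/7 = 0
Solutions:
 f(c) = C1 + C2*erf(sqrt(42)*c/6)


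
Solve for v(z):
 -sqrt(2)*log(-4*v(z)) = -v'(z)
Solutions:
 -sqrt(2)*Integral(1/(log(-_y) + 2*log(2)), (_y, v(z)))/2 = C1 - z


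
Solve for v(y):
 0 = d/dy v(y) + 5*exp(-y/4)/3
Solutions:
 v(y) = C1 + 20*exp(-y/4)/3


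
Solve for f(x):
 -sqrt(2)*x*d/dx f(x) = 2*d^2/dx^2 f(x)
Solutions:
 f(x) = C1 + C2*erf(2^(1/4)*x/2)


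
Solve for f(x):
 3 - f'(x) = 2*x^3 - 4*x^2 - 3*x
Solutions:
 f(x) = C1 - x^4/2 + 4*x^3/3 + 3*x^2/2 + 3*x


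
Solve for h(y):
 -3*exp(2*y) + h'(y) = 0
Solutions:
 h(y) = C1 + 3*exp(2*y)/2


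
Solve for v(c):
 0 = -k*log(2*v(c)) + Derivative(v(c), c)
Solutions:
 Integral(1/(log(_y) + log(2)), (_y, v(c))) = C1 + c*k


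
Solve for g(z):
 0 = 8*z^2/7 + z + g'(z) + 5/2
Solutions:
 g(z) = C1 - 8*z^3/21 - z^2/2 - 5*z/2


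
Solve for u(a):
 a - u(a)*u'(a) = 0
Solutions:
 u(a) = -sqrt(C1 + a^2)
 u(a) = sqrt(C1 + a^2)


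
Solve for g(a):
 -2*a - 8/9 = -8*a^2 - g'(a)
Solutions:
 g(a) = C1 - 8*a^3/3 + a^2 + 8*a/9


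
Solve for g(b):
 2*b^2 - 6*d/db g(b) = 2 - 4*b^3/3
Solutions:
 g(b) = C1 + b^4/18 + b^3/9 - b/3


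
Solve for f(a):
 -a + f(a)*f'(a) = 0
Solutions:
 f(a) = -sqrt(C1 + a^2)
 f(a) = sqrt(C1 + a^2)


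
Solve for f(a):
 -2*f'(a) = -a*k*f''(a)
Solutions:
 f(a) = C1 + a^(((re(k) + 2)*re(k) + im(k)^2)/(re(k)^2 + im(k)^2))*(C2*sin(2*log(a)*Abs(im(k))/(re(k)^2 + im(k)^2)) + C3*cos(2*log(a)*im(k)/(re(k)^2 + im(k)^2)))


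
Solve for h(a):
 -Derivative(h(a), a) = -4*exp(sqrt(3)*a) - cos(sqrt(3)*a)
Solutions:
 h(a) = C1 + 4*sqrt(3)*exp(sqrt(3)*a)/3 + sqrt(3)*sin(sqrt(3)*a)/3


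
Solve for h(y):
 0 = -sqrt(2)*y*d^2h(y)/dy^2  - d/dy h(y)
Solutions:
 h(y) = C1 + C2*y^(1 - sqrt(2)/2)


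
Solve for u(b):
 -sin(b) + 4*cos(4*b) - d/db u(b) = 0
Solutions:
 u(b) = C1 + sin(4*b) + cos(b)


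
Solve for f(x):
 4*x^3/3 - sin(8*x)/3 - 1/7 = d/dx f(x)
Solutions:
 f(x) = C1 + x^4/3 - x/7 + cos(8*x)/24


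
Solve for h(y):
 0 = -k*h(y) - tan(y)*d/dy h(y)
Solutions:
 h(y) = C1*exp(-k*log(sin(y)))


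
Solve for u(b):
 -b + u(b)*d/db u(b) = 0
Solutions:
 u(b) = -sqrt(C1 + b^2)
 u(b) = sqrt(C1 + b^2)


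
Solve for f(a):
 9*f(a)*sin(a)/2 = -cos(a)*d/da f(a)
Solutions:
 f(a) = C1*cos(a)^(9/2)


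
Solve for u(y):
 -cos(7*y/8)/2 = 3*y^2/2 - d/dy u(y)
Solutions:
 u(y) = C1 + y^3/2 + 4*sin(7*y/8)/7


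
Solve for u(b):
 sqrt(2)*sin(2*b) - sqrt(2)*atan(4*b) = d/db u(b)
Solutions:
 u(b) = C1 - sqrt(2)*(b*atan(4*b) - log(16*b^2 + 1)/8) - sqrt(2)*cos(2*b)/2


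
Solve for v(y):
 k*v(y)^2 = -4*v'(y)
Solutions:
 v(y) = 4/(C1 + k*y)


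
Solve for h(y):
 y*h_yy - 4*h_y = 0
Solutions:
 h(y) = C1 + C2*y^5


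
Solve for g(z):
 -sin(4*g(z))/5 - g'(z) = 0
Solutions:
 z/5 + log(cos(4*g(z)) - 1)/8 - log(cos(4*g(z)) + 1)/8 = C1


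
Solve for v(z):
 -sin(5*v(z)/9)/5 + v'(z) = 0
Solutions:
 -z/5 + 9*log(cos(5*v(z)/9) - 1)/10 - 9*log(cos(5*v(z)/9) + 1)/10 = C1


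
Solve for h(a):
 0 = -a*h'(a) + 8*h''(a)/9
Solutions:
 h(a) = C1 + C2*erfi(3*a/4)


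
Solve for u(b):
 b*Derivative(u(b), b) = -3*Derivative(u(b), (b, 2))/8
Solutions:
 u(b) = C1 + C2*erf(2*sqrt(3)*b/3)


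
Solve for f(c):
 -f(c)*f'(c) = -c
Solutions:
 f(c) = -sqrt(C1 + c^2)
 f(c) = sqrt(C1 + c^2)


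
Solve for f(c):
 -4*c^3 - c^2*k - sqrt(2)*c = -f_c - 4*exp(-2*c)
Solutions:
 f(c) = C1 + c^4 + c^3*k/3 + sqrt(2)*c^2/2 + 2*exp(-2*c)


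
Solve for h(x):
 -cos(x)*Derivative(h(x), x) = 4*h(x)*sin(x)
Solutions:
 h(x) = C1*cos(x)^4


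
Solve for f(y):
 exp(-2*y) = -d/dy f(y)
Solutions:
 f(y) = C1 + exp(-2*y)/2


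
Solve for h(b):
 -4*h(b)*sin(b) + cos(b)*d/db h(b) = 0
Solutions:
 h(b) = C1/cos(b)^4


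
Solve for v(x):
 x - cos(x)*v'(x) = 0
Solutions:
 v(x) = C1 + Integral(x/cos(x), x)


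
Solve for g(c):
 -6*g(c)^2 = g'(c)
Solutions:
 g(c) = 1/(C1 + 6*c)


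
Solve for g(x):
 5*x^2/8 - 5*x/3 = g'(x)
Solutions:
 g(x) = C1 + 5*x^3/24 - 5*x^2/6


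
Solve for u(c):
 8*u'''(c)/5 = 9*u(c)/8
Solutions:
 u(c) = C3*exp(45^(1/3)*c/4) + (C1*sin(3*3^(1/6)*5^(1/3)*c/8) + C2*cos(3*3^(1/6)*5^(1/3)*c/8))*exp(-45^(1/3)*c/8)


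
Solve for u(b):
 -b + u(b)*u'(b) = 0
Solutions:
 u(b) = -sqrt(C1 + b^2)
 u(b) = sqrt(C1 + b^2)


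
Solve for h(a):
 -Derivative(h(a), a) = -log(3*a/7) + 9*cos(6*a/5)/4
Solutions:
 h(a) = C1 + a*log(a) - a*log(7) - a + a*log(3) - 15*sin(6*a/5)/8


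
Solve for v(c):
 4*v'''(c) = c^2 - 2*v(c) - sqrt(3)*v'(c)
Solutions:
 v(c) = C1*exp(c*(-3^(5/6)/(6 + sqrt(sqrt(3) + 36))^(1/3) + 3^(2/3)*(6 + sqrt(sqrt(3) + 36))^(1/3))/12)*sin(c*(3^(1/3)/(6 + sqrt(sqrt(3) + 36))^(1/3) + 3^(1/6)*(6 + sqrt(sqrt(3) + 36))^(1/3))/4) + C2*exp(c*(-3^(5/6)/(6 + sqrt(sqrt(3) + 36))^(1/3) + 3^(2/3)*(6 + sqrt(sqrt(3) + 36))^(1/3))/12)*cos(c*(3^(1/3)/(6 + sqrt(sqrt(3) + 36))^(1/3) + 3^(1/6)*(6 + sqrt(sqrt(3) + 36))^(1/3))/4) + C3*exp(-c*(-3^(5/6)/(6 + sqrt(sqrt(3) + 36))^(1/3) + 3^(2/3)*(6 + sqrt(sqrt(3) + 36))^(1/3))/6) + c^2/2 - sqrt(3)*c/2 + 3/4


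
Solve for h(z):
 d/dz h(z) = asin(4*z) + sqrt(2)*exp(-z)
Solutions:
 h(z) = C1 + z*asin(4*z) + sqrt(1 - 16*z^2)/4 - sqrt(2)*exp(-z)


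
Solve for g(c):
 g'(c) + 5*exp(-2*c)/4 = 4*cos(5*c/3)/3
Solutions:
 g(c) = C1 + 4*sin(5*c/3)/5 + 5*exp(-2*c)/8


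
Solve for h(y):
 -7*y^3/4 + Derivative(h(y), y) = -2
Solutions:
 h(y) = C1 + 7*y^4/16 - 2*y


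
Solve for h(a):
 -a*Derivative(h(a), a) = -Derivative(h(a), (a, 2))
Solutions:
 h(a) = C1 + C2*erfi(sqrt(2)*a/2)


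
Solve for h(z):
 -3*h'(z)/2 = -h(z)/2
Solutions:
 h(z) = C1*exp(z/3)


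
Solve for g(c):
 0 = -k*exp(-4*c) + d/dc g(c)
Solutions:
 g(c) = C1 - k*exp(-4*c)/4


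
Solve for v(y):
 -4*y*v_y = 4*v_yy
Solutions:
 v(y) = C1 + C2*erf(sqrt(2)*y/2)


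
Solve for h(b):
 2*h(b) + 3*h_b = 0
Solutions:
 h(b) = C1*exp(-2*b/3)


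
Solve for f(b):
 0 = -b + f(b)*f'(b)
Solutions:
 f(b) = -sqrt(C1 + b^2)
 f(b) = sqrt(C1 + b^2)


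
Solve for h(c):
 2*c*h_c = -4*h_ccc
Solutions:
 h(c) = C1 + Integral(C2*airyai(-2^(2/3)*c/2) + C3*airybi(-2^(2/3)*c/2), c)


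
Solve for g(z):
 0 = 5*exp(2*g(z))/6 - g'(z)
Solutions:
 g(z) = log(-sqrt(-1/(C1 + 5*z))) + log(3)/2
 g(z) = log(-1/(C1 + 5*z))/2 + log(3)/2


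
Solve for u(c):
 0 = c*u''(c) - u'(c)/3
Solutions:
 u(c) = C1 + C2*c^(4/3)


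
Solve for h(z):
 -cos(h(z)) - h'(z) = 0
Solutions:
 h(z) = pi - asin((C1 + exp(2*z))/(C1 - exp(2*z)))
 h(z) = asin((C1 + exp(2*z))/(C1 - exp(2*z)))


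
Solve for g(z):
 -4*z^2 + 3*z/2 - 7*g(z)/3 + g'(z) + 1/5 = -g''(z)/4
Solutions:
 g(z) = C1*exp(-2*z*(1 + sqrt(30)/3)) + C2*exp(2*z*(-1 + sqrt(30)/3)) - 12*z^2/7 - 81*z/98 - 2181/3430


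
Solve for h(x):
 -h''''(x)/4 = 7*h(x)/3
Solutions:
 h(x) = (C1*sin(3^(3/4)*7^(1/4)*x/3) + C2*cos(3^(3/4)*7^(1/4)*x/3))*exp(-3^(3/4)*7^(1/4)*x/3) + (C3*sin(3^(3/4)*7^(1/4)*x/3) + C4*cos(3^(3/4)*7^(1/4)*x/3))*exp(3^(3/4)*7^(1/4)*x/3)


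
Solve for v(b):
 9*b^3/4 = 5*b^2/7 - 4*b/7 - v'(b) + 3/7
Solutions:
 v(b) = C1 - 9*b^4/16 + 5*b^3/21 - 2*b^2/7 + 3*b/7


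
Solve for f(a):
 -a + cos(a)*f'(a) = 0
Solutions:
 f(a) = C1 + Integral(a/cos(a), a)


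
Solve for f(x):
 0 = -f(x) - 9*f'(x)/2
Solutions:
 f(x) = C1*exp(-2*x/9)


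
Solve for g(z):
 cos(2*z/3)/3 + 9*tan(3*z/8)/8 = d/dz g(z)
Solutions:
 g(z) = C1 - 3*log(cos(3*z/8)) + sin(2*z/3)/2


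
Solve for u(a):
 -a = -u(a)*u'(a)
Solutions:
 u(a) = -sqrt(C1 + a^2)
 u(a) = sqrt(C1 + a^2)


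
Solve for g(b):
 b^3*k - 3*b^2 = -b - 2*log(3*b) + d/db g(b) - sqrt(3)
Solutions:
 g(b) = C1 + b^4*k/4 - b^3 + b^2/2 + 2*b*log(b) - 2*b + sqrt(3)*b + b*log(9)


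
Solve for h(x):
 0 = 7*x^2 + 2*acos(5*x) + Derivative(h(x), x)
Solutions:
 h(x) = C1 - 7*x^3/3 - 2*x*acos(5*x) + 2*sqrt(1 - 25*x^2)/5


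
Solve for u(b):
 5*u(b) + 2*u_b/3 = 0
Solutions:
 u(b) = C1*exp(-15*b/2)


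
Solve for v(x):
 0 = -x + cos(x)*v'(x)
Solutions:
 v(x) = C1 + Integral(x/cos(x), x)


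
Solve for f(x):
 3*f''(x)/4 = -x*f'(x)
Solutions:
 f(x) = C1 + C2*erf(sqrt(6)*x/3)


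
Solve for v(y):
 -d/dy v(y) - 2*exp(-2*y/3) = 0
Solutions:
 v(y) = C1 + 3*exp(-2*y/3)


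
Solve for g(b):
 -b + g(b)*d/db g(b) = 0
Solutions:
 g(b) = -sqrt(C1 + b^2)
 g(b) = sqrt(C1 + b^2)


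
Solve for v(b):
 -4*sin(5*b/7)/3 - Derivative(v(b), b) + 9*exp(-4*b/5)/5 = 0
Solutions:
 v(b) = C1 + 28*cos(5*b/7)/15 - 9*exp(-4*b/5)/4


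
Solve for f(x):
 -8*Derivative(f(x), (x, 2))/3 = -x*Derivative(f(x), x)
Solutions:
 f(x) = C1 + C2*erfi(sqrt(3)*x/4)
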